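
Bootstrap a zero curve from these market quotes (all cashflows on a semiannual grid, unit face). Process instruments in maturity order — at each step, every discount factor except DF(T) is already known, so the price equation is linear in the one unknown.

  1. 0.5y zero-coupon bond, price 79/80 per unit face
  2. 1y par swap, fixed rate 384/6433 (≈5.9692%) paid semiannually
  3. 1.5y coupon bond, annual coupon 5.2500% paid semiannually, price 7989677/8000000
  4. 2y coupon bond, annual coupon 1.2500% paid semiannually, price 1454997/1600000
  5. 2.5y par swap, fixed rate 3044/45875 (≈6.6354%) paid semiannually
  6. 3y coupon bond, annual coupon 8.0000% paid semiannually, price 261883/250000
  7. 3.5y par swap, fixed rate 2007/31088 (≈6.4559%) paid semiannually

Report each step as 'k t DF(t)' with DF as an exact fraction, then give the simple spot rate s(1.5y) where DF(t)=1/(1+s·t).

1 1/2 79/80
2 1 589/625
3 3/2 4619/5000
4 2 443/500
5 5/2 4239/5000
6 3 2077/2500
7 7/2 7993/10000
s(1.5y) = (1/(4619/5000) − 1)/(3/2) = 254/4619 ≈ 5.4990%

step 1 [0.5y] zero: DF = P = 79/80 ≈ 0.987500
step 2 [1y] swap r/2=192/6433: DF=(1 − 192/6433·(0.987500))/(1+192/6433) = 589/625 ≈ 0.942400
step 3 [1.5y] bond c/2=21/800: DF=(7989677/8000000 − 21/800·(0.987500+0.942400))/(1+21/800) = 4619/5000 ≈ 0.923800
step 4 [2y] bond c/2=1/160: DF=(1454997/1600000 − 1/160·(0.987500+0.942400+0.923800))/(1+1/160) = 443/500 ≈ 0.886000
step 5 [2.5y] swap r/2=1522/45875: DF=(1 − 1522/45875·(0.987500+0.942400+0.923800+0.886000))/(1+1522/45875) = 4239/5000 ≈ 0.847800
step 6 [3y] bond c/2=1/25: DF=(261883/250000 − 1/25·(0.987500+0.942400+0.923800+0.886000+0.847800))/(1+1/25) = 2077/2500 ≈ 0.830800
step 7 [3.5y] swap r/2=2007/62176: DF=(1 − 2007/62176·(0.987500+0.942400+0.923800+0.886000+0.847800+0.830800))/(1+2007/62176) = 7993/10000 ≈ 0.799300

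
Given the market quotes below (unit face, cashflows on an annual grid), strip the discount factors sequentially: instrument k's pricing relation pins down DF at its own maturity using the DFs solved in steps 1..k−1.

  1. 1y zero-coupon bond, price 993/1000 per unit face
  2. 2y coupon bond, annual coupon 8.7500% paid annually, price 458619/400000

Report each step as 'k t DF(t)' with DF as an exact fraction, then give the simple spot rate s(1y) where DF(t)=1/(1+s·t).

step 1 [1y] zero: DF = P = 993/1000 ≈ 0.993000
step 2 [2y] bond c/1=7/80: DF=(458619/400000 − 7/80·(0.993000))/(1+7/80) = 609/625 ≈ 0.974400

1 1 993/1000
2 2 609/625
s(1y) = (1/(993/1000) − 1)/(1) = 7/993 ≈ 0.7049%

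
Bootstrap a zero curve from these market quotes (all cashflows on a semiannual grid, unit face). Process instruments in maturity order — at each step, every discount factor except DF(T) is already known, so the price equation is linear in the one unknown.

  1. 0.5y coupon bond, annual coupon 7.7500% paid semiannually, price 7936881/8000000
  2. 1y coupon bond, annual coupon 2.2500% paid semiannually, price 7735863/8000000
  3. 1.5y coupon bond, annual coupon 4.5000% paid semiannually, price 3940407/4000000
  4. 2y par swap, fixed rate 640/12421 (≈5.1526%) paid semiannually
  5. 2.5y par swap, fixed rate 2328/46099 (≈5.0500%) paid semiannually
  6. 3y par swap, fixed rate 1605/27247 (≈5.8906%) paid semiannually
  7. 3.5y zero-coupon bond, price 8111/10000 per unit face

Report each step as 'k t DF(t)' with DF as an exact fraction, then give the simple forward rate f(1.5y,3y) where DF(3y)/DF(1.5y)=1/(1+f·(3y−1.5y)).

step 1 [0.5y] bond c/2=31/800: DF=(7936881/8000000 − 31/800·(0))/(1+31/800) = 9551/10000 ≈ 0.955100
step 2 [1y] bond c/2=9/800: DF=(7735863/8000000 − 9/800·(0.955100))/(1+9/800) = 591/625 ≈ 0.945600
step 3 [1.5y] bond c/2=9/400: DF=(3940407/4000000 − 9/400·(0.955100+0.945600))/(1+9/400) = 576/625 ≈ 0.921600
step 4 [2y] swap r/2=320/12421: DF=(1 − 320/12421·(0.955100+0.945600+0.921600))/(1+320/12421) = 113/125 ≈ 0.904000
step 5 [2.5y] swap r/2=1164/46099: DF=(1 − 1164/46099·(0.955100+0.945600+0.921600+0.904000))/(1+1164/46099) = 2209/2500 ≈ 0.883600
step 6 [3y] swap r/2=1605/54494: DF=(1 − 1605/54494·(0.955100+0.945600+0.921600+0.904000+0.883600))/(1+1605/54494) = 1679/2000 ≈ 0.839500
step 7 [3.5y] zero: DF = P = 8111/10000 ≈ 0.811100

1 1/2 9551/10000
2 1 591/625
3 3/2 576/625
4 2 113/125
5 5/2 2209/2500
6 3 1679/2000
7 7/2 8111/10000
f(1.5y,3y) = ((576/625)/(1679/2000) − 1)/(3/2) = 1642/25185 ≈ 6.5198%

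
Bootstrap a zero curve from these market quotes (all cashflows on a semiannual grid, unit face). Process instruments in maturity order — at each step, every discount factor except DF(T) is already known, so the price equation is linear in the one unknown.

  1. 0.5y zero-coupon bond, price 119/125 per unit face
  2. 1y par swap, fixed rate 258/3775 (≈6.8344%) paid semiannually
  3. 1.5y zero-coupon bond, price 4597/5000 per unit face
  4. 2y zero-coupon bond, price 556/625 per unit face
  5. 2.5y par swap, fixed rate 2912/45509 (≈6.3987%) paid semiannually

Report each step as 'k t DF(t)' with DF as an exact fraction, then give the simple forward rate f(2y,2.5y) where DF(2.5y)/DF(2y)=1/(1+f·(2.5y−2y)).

1 1/2 119/125
2 1 1871/2000
3 3/2 4597/5000
4 2 556/625
5 5/2 534/625
f(2y,2.5y) = ((556/625)/(534/625) − 1)/(1/2) = 22/267 ≈ 8.2397%

step 1 [0.5y] zero: DF = P = 119/125 ≈ 0.952000
step 2 [1y] swap r/2=129/3775: DF=(1 − 129/3775·(0.952000))/(1+129/3775) = 1871/2000 ≈ 0.935500
step 3 [1.5y] zero: DF = P = 4597/5000 ≈ 0.919400
step 4 [2y] zero: DF = P = 556/625 ≈ 0.889600
step 5 [2.5y] swap r/2=1456/45509: DF=(1 − 1456/45509·(0.952000+0.935500+0.919400+0.889600))/(1+1456/45509) = 534/625 ≈ 0.854400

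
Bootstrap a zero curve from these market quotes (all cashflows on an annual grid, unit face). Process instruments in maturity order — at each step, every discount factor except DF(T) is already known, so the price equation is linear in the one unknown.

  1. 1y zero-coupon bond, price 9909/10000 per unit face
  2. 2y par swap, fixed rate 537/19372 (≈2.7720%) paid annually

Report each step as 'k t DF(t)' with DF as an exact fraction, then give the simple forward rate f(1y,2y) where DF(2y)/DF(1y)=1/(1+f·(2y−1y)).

1 1 9909/10000
2 2 9463/10000
f(1y,2y) = ((9909/10000)/(9463/10000) − 1)/(1) = 446/9463 ≈ 4.7131%

step 1 [1y] zero: DF = P = 9909/10000 ≈ 0.990900
step 2 [2y] swap r/1=537/19372: DF=(1 − 537/19372·(0.990900))/(1+537/19372) = 9463/10000 ≈ 0.946300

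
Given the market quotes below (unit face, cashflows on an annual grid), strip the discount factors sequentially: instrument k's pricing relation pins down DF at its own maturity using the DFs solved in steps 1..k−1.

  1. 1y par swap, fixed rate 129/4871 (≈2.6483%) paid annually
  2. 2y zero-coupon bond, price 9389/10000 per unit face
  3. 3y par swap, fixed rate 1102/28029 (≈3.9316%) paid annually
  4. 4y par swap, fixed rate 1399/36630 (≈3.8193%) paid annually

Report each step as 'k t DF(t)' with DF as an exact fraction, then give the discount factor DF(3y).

step 1 [1y] swap r/1=129/4871: DF=(1 − 129/4871·(0))/(1+129/4871) = 4871/5000 ≈ 0.974200
step 2 [2y] zero: DF = P = 9389/10000 ≈ 0.938900
step 3 [3y] swap r/1=1102/28029: DF=(1 − 1102/28029·(0.974200+0.938900))/(1+1102/28029) = 4449/5000 ≈ 0.889800
step 4 [4y] swap r/1=1399/36630: DF=(1 − 1399/36630·(0.974200+0.938900+0.889800))/(1+1399/36630) = 8601/10000 ≈ 0.860100

1 1 4871/5000
2 2 9389/10000
3 3 4449/5000
4 4 8601/10000
DF(3y) = 4449/5000 ≈ 0.889800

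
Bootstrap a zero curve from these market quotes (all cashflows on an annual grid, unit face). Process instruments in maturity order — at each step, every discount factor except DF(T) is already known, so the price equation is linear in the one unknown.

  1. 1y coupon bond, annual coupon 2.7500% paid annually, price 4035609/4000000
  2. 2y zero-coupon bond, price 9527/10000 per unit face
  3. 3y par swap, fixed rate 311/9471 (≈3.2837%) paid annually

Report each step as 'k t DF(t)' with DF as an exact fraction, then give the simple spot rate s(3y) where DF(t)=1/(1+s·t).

1 1 9819/10000
2 2 9527/10000
3 3 9067/10000
s(3y) = (1/(9067/10000) − 1)/(3) = 311/9067 ≈ 3.4300%

step 1 [1y] bond c/1=11/400: DF=(4035609/4000000 − 11/400·(0))/(1+11/400) = 9819/10000 ≈ 0.981900
step 2 [2y] zero: DF = P = 9527/10000 ≈ 0.952700
step 3 [3y] swap r/1=311/9471: DF=(1 − 311/9471·(0.981900+0.952700))/(1+311/9471) = 9067/10000 ≈ 0.906700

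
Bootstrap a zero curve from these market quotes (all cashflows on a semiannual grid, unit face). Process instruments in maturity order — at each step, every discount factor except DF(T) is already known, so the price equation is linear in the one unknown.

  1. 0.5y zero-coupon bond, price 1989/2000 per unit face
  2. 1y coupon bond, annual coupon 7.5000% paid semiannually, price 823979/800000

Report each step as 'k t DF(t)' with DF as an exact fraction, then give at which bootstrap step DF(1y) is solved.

step 1 [0.5y] zero: DF = P = 1989/2000 ≈ 0.994500
step 2 [1y] bond c/2=3/80: DF=(823979/800000 − 3/80·(0.994500))/(1+3/80) = 598/625 ≈ 0.956800

1 1/2 1989/2000
2 1 598/625
DF(1y) is solved at step 2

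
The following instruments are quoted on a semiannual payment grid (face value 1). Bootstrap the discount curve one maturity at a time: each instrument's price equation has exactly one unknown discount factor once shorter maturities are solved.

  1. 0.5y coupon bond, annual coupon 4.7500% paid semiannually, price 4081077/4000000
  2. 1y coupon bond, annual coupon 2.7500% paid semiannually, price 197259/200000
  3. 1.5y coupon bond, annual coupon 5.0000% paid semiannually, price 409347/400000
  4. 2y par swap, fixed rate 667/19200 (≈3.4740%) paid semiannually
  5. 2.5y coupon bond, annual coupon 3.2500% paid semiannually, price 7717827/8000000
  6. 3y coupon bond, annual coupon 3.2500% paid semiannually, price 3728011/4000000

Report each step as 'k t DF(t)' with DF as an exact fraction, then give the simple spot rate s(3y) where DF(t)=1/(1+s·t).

1 1/2 4983/5000
2 1 4797/5000
3 3/2 9507/10000
4 2 9333/10000
5 5/2 8879/10000
6 3 1683/2000
s(3y) = (1/(1683/2000) − 1)/(3) = 317/5049 ≈ 6.2785%

step 1 [0.5y] bond c/2=19/800: DF=(4081077/4000000 − 19/800·(0))/(1+19/800) = 4983/5000 ≈ 0.996600
step 2 [1y] bond c/2=11/800: DF=(197259/200000 − 11/800·(0.996600))/(1+11/800) = 4797/5000 ≈ 0.959400
step 3 [1.5y] bond c/2=1/40: DF=(409347/400000 − 1/40·(0.996600+0.959400))/(1+1/40) = 9507/10000 ≈ 0.950700
step 4 [2y] swap r/2=667/38400: DF=(1 − 667/38400·(0.996600+0.959400+0.950700))/(1+667/38400) = 9333/10000 ≈ 0.933300
step 5 [2.5y] bond c/2=13/800: DF=(7717827/8000000 − 13/800·(0.996600+0.959400+0.950700+0.933300))/(1+13/800) = 8879/10000 ≈ 0.887900
step 6 [3y] bond c/2=13/800: DF=(3728011/4000000 − 13/800·(0.996600+0.959400+0.950700+0.933300+0.887900))/(1+13/800) = 1683/2000 ≈ 0.841500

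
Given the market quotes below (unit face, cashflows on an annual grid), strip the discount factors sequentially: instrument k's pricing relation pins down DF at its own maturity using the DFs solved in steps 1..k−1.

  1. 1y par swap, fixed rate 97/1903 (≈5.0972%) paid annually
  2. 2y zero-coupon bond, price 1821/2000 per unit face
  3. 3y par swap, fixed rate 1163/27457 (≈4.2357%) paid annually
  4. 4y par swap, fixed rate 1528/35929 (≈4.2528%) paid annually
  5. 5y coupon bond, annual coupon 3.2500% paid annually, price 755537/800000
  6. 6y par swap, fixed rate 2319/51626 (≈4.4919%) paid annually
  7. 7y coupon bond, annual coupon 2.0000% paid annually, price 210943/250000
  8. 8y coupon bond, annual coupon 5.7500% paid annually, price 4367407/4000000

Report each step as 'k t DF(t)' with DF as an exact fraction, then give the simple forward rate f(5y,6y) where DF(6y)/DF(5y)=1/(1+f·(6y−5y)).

1 1 1903/2000
2 2 1821/2000
3 3 8837/10000
4 4 1059/1250
5 5 501/625
6 6 7681/10000
7 7 363/500
8 8 7123/10000
f(5y,6y) = ((501/625)/(7681/10000) − 1)/(1) = 335/7681 ≈ 4.3614%

step 1 [1y] swap r/1=97/1903: DF=(1 − 97/1903·(0))/(1+97/1903) = 1903/2000 ≈ 0.951500
step 2 [2y] zero: DF = P = 1821/2000 ≈ 0.910500
step 3 [3y] swap r/1=1163/27457: DF=(1 − 1163/27457·(0.951500+0.910500))/(1+1163/27457) = 8837/10000 ≈ 0.883700
step 4 [4y] swap r/1=1528/35929: DF=(1 − 1528/35929·(0.951500+0.910500+0.883700))/(1+1528/35929) = 1059/1250 ≈ 0.847200
step 5 [5y] bond c/1=13/400: DF=(755537/800000 − 13/400·(0.951500+0.910500+0.883700+0.847200))/(1+13/400) = 501/625 ≈ 0.801600
step 6 [6y] swap r/1=2319/51626: DF=(1 − 2319/51626·(0.951500+0.910500+0.883700+0.847200+0.801600))/(1+2319/51626) = 7681/10000 ≈ 0.768100
step 7 [7y] bond c/1=1/50: DF=(210943/250000 − 1/50·(0.951500+0.910500+0.883700+0.847200+0.801600+0.768100))/(1+1/50) = 363/500 ≈ 0.726000
step 8 [8y] bond c/1=23/400: DF=(4367407/4000000 − 23/400·(0.951500+0.910500+0.883700+0.847200+0.801600+0.768100+0.726000))/(1+23/400) = 7123/10000 ≈ 0.712300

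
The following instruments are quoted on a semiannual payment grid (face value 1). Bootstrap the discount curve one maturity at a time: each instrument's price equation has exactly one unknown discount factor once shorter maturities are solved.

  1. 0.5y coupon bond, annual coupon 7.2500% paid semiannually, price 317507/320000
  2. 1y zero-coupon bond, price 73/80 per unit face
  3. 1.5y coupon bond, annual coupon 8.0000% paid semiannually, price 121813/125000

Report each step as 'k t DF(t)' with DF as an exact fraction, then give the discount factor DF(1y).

step 1 [0.5y] bond c/2=29/800: DF=(317507/320000 − 29/800·(0))/(1+29/800) = 383/400 ≈ 0.957500
step 2 [1y] zero: DF = P = 73/80 ≈ 0.912500
step 3 [1.5y] bond c/2=1/25: DF=(121813/125000 − 1/25·(0.957500+0.912500))/(1+1/25) = 8651/10000 ≈ 0.865100

1 1/2 383/400
2 1 73/80
3 3/2 8651/10000
DF(1y) = 73/80 ≈ 0.912500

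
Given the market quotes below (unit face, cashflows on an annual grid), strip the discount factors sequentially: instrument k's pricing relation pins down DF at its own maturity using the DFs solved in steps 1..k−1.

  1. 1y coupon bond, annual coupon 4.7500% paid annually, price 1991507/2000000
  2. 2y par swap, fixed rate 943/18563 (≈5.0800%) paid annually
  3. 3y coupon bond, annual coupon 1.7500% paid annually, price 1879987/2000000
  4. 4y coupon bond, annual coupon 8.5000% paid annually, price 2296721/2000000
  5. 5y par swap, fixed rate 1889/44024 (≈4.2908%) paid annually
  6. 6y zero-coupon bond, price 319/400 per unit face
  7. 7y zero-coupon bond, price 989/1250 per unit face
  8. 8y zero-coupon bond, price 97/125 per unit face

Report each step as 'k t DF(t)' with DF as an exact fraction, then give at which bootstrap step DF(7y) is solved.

step 1 [1y] bond c/1=19/400: DF=(1991507/2000000 − 19/400·(0))/(1+19/400) = 4753/5000 ≈ 0.950600
step 2 [2y] swap r/1=943/18563: DF=(1 − 943/18563·(0.950600))/(1+943/18563) = 9057/10000 ≈ 0.905700
step 3 [3y] bond c/1=7/400: DF=(1879987/2000000 − 7/400·(0.950600+0.905700))/(1+7/400) = 8919/10000 ≈ 0.891900
step 4 [4y] bond c/1=17/200: DF=(2296721/2000000 − 17/200·(0.950600+0.905700+0.891900))/(1+17/200) = 8431/10000 ≈ 0.843100
step 5 [5y] swap r/1=1889/44024: DF=(1 − 1889/44024·(0.950600+0.905700+0.891900+0.843100))/(1+1889/44024) = 8111/10000 ≈ 0.811100
step 6 [6y] zero: DF = P = 319/400 ≈ 0.797500
step 7 [7y] zero: DF = P = 989/1250 ≈ 0.791200
step 8 [8y] zero: DF = P = 97/125 ≈ 0.776000

1 1 4753/5000
2 2 9057/10000
3 3 8919/10000
4 4 8431/10000
5 5 8111/10000
6 6 319/400
7 7 989/1250
8 8 97/125
DF(7y) is solved at step 7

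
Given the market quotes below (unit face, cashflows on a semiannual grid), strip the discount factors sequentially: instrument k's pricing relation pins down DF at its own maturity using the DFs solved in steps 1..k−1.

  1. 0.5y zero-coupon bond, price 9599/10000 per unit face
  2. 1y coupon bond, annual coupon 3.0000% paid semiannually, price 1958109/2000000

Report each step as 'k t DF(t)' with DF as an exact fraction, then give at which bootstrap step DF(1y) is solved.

1 1/2 9599/10000
2 1 594/625
DF(1y) is solved at step 2

step 1 [0.5y] zero: DF = P = 9599/10000 ≈ 0.959900
step 2 [1y] bond c/2=3/200: DF=(1958109/2000000 − 3/200·(0.959900))/(1+3/200) = 594/625 ≈ 0.950400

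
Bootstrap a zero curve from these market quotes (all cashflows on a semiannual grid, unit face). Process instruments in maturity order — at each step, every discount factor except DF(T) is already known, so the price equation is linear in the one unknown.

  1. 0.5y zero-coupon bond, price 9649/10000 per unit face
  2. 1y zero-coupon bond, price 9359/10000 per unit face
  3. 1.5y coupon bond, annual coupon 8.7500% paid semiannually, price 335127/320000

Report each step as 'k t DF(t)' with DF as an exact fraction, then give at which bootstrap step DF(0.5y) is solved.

step 1 [0.5y] zero: DF = P = 9649/10000 ≈ 0.964900
step 2 [1y] zero: DF = P = 9359/10000 ≈ 0.935900
step 3 [1.5y] bond c/2=7/160: DF=(335127/320000 − 7/160·(0.964900+0.935900))/(1+7/160) = 9237/10000 ≈ 0.923700

1 1/2 9649/10000
2 1 9359/10000
3 3/2 9237/10000
DF(0.5y) is solved at step 1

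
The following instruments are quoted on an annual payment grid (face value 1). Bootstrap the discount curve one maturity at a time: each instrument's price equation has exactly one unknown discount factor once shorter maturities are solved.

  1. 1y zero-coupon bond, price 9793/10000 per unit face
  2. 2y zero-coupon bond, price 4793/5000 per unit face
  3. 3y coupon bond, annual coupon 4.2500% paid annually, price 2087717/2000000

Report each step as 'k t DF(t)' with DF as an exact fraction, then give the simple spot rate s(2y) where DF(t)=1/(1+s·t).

1 1 9793/10000
2 2 4793/5000
3 3 9223/10000
s(2y) = (1/(4793/5000) − 1)/(2) = 207/9586 ≈ 2.1594%

step 1 [1y] zero: DF = P = 9793/10000 ≈ 0.979300
step 2 [2y] zero: DF = P = 4793/5000 ≈ 0.958600
step 3 [3y] bond c/1=17/400: DF=(2087717/2000000 − 17/400·(0.979300+0.958600))/(1+17/400) = 9223/10000 ≈ 0.922300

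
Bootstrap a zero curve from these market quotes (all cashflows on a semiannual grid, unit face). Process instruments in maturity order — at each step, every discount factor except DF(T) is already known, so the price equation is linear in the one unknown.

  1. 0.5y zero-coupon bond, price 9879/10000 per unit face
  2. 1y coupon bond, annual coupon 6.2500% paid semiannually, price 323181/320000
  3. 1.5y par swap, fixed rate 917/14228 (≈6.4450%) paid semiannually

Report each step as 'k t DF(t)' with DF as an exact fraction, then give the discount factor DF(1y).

step 1 [0.5y] zero: DF = P = 9879/10000 ≈ 0.987900
step 2 [1y] bond c/2=1/32: DF=(323181/320000 − 1/32·(0.987900))/(1+1/32) = 4747/5000 ≈ 0.949400
step 3 [1.5y] swap r/2=917/28456: DF=(1 − 917/28456·(0.987900+0.949400))/(1+917/28456) = 9083/10000 ≈ 0.908300

1 1/2 9879/10000
2 1 4747/5000
3 3/2 9083/10000
DF(1y) = 4747/5000 ≈ 0.949400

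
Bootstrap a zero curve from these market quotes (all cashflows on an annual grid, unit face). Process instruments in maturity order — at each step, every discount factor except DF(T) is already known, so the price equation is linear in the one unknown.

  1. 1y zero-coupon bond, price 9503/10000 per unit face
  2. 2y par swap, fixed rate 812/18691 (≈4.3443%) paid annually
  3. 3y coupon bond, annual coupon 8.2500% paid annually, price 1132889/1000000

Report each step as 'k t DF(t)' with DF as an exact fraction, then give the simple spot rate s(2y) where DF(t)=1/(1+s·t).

1 1 9503/10000
2 2 2297/2500
3 3 9041/10000
s(2y) = (1/(2297/2500) − 1)/(2) = 203/4594 ≈ 4.4188%

step 1 [1y] zero: DF = P = 9503/10000 ≈ 0.950300
step 2 [2y] swap r/1=812/18691: DF=(1 − 812/18691·(0.950300))/(1+812/18691) = 2297/2500 ≈ 0.918800
step 3 [3y] bond c/1=33/400: DF=(1132889/1000000 − 33/400·(0.950300+0.918800))/(1+33/400) = 9041/10000 ≈ 0.904100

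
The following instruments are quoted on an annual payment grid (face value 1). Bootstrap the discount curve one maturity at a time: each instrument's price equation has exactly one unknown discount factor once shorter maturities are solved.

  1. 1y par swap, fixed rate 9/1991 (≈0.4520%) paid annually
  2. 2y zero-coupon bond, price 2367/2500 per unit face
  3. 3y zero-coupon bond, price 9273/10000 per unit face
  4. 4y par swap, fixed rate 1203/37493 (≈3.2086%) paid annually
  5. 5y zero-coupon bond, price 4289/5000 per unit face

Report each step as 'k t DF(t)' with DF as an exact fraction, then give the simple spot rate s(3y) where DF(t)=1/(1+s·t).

1 1 1991/2000
2 2 2367/2500
3 3 9273/10000
4 4 8797/10000
5 5 4289/5000
s(3y) = (1/(9273/10000) − 1)/(3) = 727/27819 ≈ 2.6133%

step 1 [1y] swap r/1=9/1991: DF=(1 − 9/1991·(0))/(1+9/1991) = 1991/2000 ≈ 0.995500
step 2 [2y] zero: DF = P = 2367/2500 ≈ 0.946800
step 3 [3y] zero: DF = P = 9273/10000 ≈ 0.927300
step 4 [4y] swap r/1=1203/37493: DF=(1 − 1203/37493·(0.995500+0.946800+0.927300))/(1+1203/37493) = 8797/10000 ≈ 0.879700
step 5 [5y] zero: DF = P = 4289/5000 ≈ 0.857800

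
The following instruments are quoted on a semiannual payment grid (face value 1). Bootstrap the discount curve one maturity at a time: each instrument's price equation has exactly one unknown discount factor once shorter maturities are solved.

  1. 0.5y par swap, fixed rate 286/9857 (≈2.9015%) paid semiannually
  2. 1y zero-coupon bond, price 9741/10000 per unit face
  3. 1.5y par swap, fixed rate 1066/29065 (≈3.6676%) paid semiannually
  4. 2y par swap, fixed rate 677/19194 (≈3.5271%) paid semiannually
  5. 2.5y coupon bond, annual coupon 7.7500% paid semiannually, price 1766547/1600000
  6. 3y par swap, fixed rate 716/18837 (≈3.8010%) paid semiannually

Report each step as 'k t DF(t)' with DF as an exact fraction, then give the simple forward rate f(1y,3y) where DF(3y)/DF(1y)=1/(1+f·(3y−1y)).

1 1/2 9857/10000
2 1 9741/10000
3 3/2 9467/10000
4 2 9323/10000
5 5/2 9197/10000
6 3 4463/5000
f(1y,3y) = ((9741/10000)/(4463/5000) − 1)/(2) = 815/17852 ≈ 4.5653%

step 1 [0.5y] swap r/2=143/9857: DF=(1 − 143/9857·(0))/(1+143/9857) = 9857/10000 ≈ 0.985700
step 2 [1y] zero: DF = P = 9741/10000 ≈ 0.974100
step 3 [1.5y] swap r/2=533/29065: DF=(1 − 533/29065·(0.985700+0.974100))/(1+533/29065) = 9467/10000 ≈ 0.946700
step 4 [2y] swap r/2=677/38388: DF=(1 − 677/38388·(0.985700+0.974100+0.946700))/(1+677/38388) = 9323/10000 ≈ 0.932300
step 5 [2.5y] bond c/2=31/800: DF=(1766547/1600000 − 31/800·(0.985700+0.974100+0.946700+0.932300))/(1+31/800) = 9197/10000 ≈ 0.919700
step 6 [3y] swap r/2=358/18837: DF=(1 − 358/18837·(0.985700+0.974100+0.946700+0.932300+0.919700))/(1+358/18837) = 4463/5000 ≈ 0.892600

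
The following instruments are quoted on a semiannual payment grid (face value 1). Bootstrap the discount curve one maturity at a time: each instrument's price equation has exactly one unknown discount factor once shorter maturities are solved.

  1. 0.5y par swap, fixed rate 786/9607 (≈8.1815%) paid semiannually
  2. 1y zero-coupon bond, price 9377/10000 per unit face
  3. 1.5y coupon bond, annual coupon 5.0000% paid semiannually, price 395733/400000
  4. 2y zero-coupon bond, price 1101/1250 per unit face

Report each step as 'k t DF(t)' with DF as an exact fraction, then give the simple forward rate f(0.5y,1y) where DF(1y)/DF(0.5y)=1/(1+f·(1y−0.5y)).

1 1/2 9607/10000
2 1 9377/10000
3 3/2 9189/10000
4 2 1101/1250
f(0.5y,1y) = ((9607/10000)/(9377/10000) − 1)/(1/2) = 460/9377 ≈ 4.9056%

step 1 [0.5y] swap r/2=393/9607: DF=(1 − 393/9607·(0))/(1+393/9607) = 9607/10000 ≈ 0.960700
step 2 [1y] zero: DF = P = 9377/10000 ≈ 0.937700
step 3 [1.5y] bond c/2=1/40: DF=(395733/400000 − 1/40·(0.960700+0.937700))/(1+1/40) = 9189/10000 ≈ 0.918900
step 4 [2y] zero: DF = P = 1101/1250 ≈ 0.880800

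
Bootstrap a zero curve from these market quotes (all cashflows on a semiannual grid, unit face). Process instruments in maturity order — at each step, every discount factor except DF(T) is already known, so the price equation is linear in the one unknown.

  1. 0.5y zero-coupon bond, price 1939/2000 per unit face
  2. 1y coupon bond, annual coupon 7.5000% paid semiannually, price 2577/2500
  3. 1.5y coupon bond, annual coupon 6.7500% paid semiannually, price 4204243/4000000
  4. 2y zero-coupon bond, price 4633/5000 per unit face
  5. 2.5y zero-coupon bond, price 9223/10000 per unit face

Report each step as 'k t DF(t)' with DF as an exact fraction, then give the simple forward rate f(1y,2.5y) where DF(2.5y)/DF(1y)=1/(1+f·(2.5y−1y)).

step 1 [0.5y] zero: DF = P = 1939/2000 ≈ 0.969500
step 2 [1y] bond c/2=3/80: DF=(2577/2500 − 3/80·(0.969500))/(1+3/80) = 1917/2000 ≈ 0.958500
step 3 [1.5y] bond c/2=27/800: DF=(4204243/4000000 − 27/800·(0.969500+0.958500))/(1+27/800) = 4769/5000 ≈ 0.953800
step 4 [2y] zero: DF = P = 4633/5000 ≈ 0.926600
step 5 [2.5y] zero: DF = P = 9223/10000 ≈ 0.922300

1 1/2 1939/2000
2 1 1917/2000
3 3/2 4769/5000
4 2 4633/5000
5 5/2 9223/10000
f(1y,2.5y) = ((1917/2000)/(9223/10000) − 1)/(3/2) = 724/27669 ≈ 2.6166%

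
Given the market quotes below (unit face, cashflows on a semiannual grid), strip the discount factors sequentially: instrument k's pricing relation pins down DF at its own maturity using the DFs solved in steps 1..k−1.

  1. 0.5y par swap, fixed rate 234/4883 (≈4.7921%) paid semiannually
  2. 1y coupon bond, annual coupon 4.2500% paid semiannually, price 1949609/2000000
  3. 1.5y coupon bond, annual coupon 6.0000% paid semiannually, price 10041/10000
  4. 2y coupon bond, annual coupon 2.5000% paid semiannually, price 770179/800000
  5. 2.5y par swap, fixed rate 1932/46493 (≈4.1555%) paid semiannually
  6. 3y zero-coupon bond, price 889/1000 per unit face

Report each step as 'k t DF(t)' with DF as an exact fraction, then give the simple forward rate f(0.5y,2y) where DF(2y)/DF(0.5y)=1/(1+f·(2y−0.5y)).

step 1 [0.5y] swap r/2=117/4883: DF=(1 − 117/4883·(0))/(1+117/4883) = 4883/5000 ≈ 0.976600
step 2 [1y] bond c/2=17/800: DF=(1949609/2000000 − 17/800·(0.976600))/(1+17/800) = 4671/5000 ≈ 0.934200
step 3 [1.5y] bond c/2=3/100: DF=(10041/10000 − 3/100·(0.976600+0.934200))/(1+3/100) = 1149/1250 ≈ 0.919200
step 4 [2y] bond c/2=1/80: DF=(770179/800000 − 1/80·(0.976600+0.934200+0.919200))/(1+1/80) = 9159/10000 ≈ 0.915900
step 5 [2.5y] swap r/2=966/46493: DF=(1 − 966/46493·(0.976600+0.934200+0.919200+0.915900))/(1+966/46493) = 4517/5000 ≈ 0.903400
step 6 [3y] zero: DF = P = 889/1000 ≈ 0.889000

1 1/2 4883/5000
2 1 4671/5000
3 3/2 1149/1250
4 2 9159/10000
5 5/2 4517/5000
6 3 889/1000
f(0.5y,2y) = ((4883/5000)/(9159/10000) − 1)/(3/2) = 1214/27477 ≈ 4.4182%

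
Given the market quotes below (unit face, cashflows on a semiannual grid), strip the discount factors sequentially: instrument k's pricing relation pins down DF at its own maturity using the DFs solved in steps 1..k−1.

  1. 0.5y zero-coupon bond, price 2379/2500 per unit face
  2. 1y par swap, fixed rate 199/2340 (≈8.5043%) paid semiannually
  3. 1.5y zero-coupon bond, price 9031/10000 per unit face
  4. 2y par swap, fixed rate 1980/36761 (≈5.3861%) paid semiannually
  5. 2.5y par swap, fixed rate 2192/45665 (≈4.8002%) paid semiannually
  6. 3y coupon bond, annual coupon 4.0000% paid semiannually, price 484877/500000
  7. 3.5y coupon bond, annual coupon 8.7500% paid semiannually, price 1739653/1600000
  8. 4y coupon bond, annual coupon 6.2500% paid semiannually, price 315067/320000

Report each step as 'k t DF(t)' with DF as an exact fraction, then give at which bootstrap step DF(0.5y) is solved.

1 1/2 2379/2500
2 1 2301/2500
3 3/2 9031/10000
4 2 901/1000
5 5/2 1113/1250
6 3 2153/2500
7 7/2 4071/5000
8 4 957/1250
DF(0.5y) is solved at step 1

step 1 [0.5y] zero: DF = P = 2379/2500 ≈ 0.951600
step 2 [1y] swap r/2=199/4680: DF=(1 − 199/4680·(0.951600))/(1+199/4680) = 2301/2500 ≈ 0.920400
step 3 [1.5y] zero: DF = P = 9031/10000 ≈ 0.903100
step 4 [2y] swap r/2=990/36761: DF=(1 − 990/36761·(0.951600+0.920400+0.903100))/(1+990/36761) = 901/1000 ≈ 0.901000
step 5 [2.5y] swap r/2=1096/45665: DF=(1 − 1096/45665·(0.951600+0.920400+0.903100+0.901000))/(1+1096/45665) = 1113/1250 ≈ 0.890400
step 6 [3y] bond c/2=1/50: DF=(484877/500000 − 1/50·(0.951600+0.920400+0.903100+0.901000+0.890400))/(1+1/50) = 2153/2500 ≈ 0.861200
step 7 [3.5y] bond c/2=7/160: DF=(1739653/1600000 − 7/160·(0.951600+0.920400+0.903100+0.901000+0.890400+0.861200))/(1+7/160) = 4071/5000 ≈ 0.814200
step 8 [4y] bond c/2=1/32: DF=(315067/320000 − 1/32·(0.951600+0.920400+0.903100+0.901000+0.890400+0.861200+0.814200))/(1+1/32) = 957/1250 ≈ 0.765600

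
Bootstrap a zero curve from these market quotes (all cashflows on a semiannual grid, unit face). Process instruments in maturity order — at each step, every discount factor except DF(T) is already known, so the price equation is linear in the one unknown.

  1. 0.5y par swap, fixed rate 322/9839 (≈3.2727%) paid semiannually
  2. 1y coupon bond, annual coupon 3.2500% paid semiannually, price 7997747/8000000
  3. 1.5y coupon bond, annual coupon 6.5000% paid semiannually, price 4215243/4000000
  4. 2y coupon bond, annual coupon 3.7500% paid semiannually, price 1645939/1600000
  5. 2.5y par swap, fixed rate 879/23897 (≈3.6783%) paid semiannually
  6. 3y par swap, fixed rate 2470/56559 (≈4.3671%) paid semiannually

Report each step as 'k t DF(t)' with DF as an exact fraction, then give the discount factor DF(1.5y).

step 1 [0.5y] swap r/2=161/9839: DF=(1 − 161/9839·(0))/(1+161/9839) = 9839/10000 ≈ 0.983900
step 2 [1y] bond c/2=13/800: DF=(7997747/8000000 − 13/800·(0.983900))/(1+13/800) = 121/125 ≈ 0.968000
step 3 [1.5y] bond c/2=13/400: DF=(4215243/4000000 − 13/400·(0.983900+0.968000))/(1+13/400) = 1199/1250 ≈ 0.959200
step 4 [2y] bond c/2=3/160: DF=(1645939/1600000 − 3/160·(0.983900+0.968000+0.959200))/(1+3/160) = 4781/5000 ≈ 0.956200
step 5 [2.5y] swap r/2=879/47794: DF=(1 − 879/47794·(0.983900+0.968000+0.959200+0.956200))/(1+879/47794) = 9121/10000 ≈ 0.912100
step 6 [3y] swap r/2=1235/56559: DF=(1 − 1235/56559·(0.983900+0.968000+0.959200+0.956200+0.912100))/(1+1235/56559) = 1753/2000 ≈ 0.876500

1 1/2 9839/10000
2 1 121/125
3 3/2 1199/1250
4 2 4781/5000
5 5/2 9121/10000
6 3 1753/2000
DF(1.5y) = 1199/1250 ≈ 0.959200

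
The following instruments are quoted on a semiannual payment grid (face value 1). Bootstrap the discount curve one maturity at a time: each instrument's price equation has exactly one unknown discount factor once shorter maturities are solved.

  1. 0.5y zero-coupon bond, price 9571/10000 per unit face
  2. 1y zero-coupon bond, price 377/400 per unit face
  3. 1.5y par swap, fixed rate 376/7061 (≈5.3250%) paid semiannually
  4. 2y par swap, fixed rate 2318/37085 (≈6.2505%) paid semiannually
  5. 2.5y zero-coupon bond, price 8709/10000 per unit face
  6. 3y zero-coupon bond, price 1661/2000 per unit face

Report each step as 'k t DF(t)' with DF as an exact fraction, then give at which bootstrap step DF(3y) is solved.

1 1/2 9571/10000
2 1 377/400
3 3/2 578/625
4 2 8841/10000
5 5/2 8709/10000
6 3 1661/2000
DF(3y) is solved at step 6

step 1 [0.5y] zero: DF = P = 9571/10000 ≈ 0.957100
step 2 [1y] zero: DF = P = 377/400 ≈ 0.942500
step 3 [1.5y] swap r/2=188/7061: DF=(1 − 188/7061·(0.957100+0.942500))/(1+188/7061) = 578/625 ≈ 0.924800
step 4 [2y] swap r/2=1159/37085: DF=(1 − 1159/37085·(0.957100+0.942500+0.924800))/(1+1159/37085) = 8841/10000 ≈ 0.884100
step 5 [2.5y] zero: DF = P = 8709/10000 ≈ 0.870900
step 6 [3y] zero: DF = P = 1661/2000 ≈ 0.830500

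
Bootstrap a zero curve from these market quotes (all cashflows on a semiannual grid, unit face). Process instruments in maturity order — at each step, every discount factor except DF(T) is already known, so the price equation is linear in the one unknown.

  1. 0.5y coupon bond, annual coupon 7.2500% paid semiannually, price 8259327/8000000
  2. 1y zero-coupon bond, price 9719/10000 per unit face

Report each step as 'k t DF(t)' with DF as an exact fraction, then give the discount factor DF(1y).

1 1/2 9963/10000
2 1 9719/10000
DF(1y) = 9719/10000 ≈ 0.971900

step 1 [0.5y] bond c/2=29/800: DF=(8259327/8000000 − 29/800·(0))/(1+29/800) = 9963/10000 ≈ 0.996300
step 2 [1y] zero: DF = P = 9719/10000 ≈ 0.971900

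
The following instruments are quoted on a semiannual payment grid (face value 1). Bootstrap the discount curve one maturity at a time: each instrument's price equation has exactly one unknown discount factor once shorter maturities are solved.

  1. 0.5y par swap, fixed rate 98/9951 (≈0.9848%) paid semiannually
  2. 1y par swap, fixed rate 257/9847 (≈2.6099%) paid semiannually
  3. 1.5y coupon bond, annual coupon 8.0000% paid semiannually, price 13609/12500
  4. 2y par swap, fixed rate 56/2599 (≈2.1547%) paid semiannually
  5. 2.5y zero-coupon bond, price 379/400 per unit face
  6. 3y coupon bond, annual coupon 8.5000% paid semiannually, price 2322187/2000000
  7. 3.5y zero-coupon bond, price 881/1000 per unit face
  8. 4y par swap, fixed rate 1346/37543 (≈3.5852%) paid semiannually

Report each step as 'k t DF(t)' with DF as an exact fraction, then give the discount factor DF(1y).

1 1/2 9951/10000
2 1 9743/10000
3 3/2 9711/10000
4 2 479/500
5 5/2 379/400
6 3 4581/5000
7 7/2 881/1000
8 4 4327/5000
DF(1y) = 9743/10000 ≈ 0.974300

step 1 [0.5y] swap r/2=49/9951: DF=(1 − 49/9951·(0))/(1+49/9951) = 9951/10000 ≈ 0.995100
step 2 [1y] swap r/2=257/19694: DF=(1 − 257/19694·(0.995100))/(1+257/19694) = 9743/10000 ≈ 0.974300
step 3 [1.5y] bond c/2=1/25: DF=(13609/12500 − 1/25·(0.995100+0.974300))/(1+1/25) = 9711/10000 ≈ 0.971100
step 4 [2y] swap r/2=28/2599: DF=(1 − 28/2599·(0.995100+0.974300+0.971100))/(1+28/2599) = 479/500 ≈ 0.958000
step 5 [2.5y] zero: DF = P = 379/400 ≈ 0.947500
step 6 [3y] bond c/2=17/400: DF=(2322187/2000000 − 17/400·(0.995100+0.974300+0.971100+0.958000+0.947500))/(1+17/400) = 4581/5000 ≈ 0.916200
step 7 [3.5y] zero: DF = P = 881/1000 ≈ 0.881000
step 8 [4y] swap r/2=673/37543: DF=(1 − 673/37543·(0.995100+0.974300+0.971100+0.958000+0.947500+0.916200+0.881000))/(1+673/37543) = 4327/5000 ≈ 0.865400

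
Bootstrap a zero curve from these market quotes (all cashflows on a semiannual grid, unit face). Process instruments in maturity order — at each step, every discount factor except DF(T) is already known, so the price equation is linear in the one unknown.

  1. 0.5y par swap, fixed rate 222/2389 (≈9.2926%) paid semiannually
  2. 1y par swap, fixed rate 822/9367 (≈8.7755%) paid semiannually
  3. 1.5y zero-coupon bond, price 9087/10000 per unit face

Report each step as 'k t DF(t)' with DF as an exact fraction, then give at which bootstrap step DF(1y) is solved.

1 1/2 2389/2500
2 1 4589/5000
3 3/2 9087/10000
DF(1y) is solved at step 2

step 1 [0.5y] swap r/2=111/2389: DF=(1 − 111/2389·(0))/(1+111/2389) = 2389/2500 ≈ 0.955600
step 2 [1y] swap r/2=411/9367: DF=(1 − 411/9367·(0.955600))/(1+411/9367) = 4589/5000 ≈ 0.917800
step 3 [1.5y] zero: DF = P = 9087/10000 ≈ 0.908700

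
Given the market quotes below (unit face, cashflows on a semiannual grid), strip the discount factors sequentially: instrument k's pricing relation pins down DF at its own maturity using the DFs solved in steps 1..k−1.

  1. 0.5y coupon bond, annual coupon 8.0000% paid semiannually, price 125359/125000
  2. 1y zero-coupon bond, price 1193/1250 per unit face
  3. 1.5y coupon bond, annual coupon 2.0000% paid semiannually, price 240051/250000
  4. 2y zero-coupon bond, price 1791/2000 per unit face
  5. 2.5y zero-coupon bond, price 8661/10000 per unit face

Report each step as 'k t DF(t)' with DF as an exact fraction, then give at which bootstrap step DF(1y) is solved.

1 1/2 9643/10000
2 1 1193/1250
3 3/2 9317/10000
4 2 1791/2000
5 5/2 8661/10000
DF(1y) is solved at step 2

step 1 [0.5y] bond c/2=1/25: DF=(125359/125000 − 1/25·(0))/(1+1/25) = 9643/10000 ≈ 0.964300
step 2 [1y] zero: DF = P = 1193/1250 ≈ 0.954400
step 3 [1.5y] bond c/2=1/100: DF=(240051/250000 − 1/100·(0.964300+0.954400))/(1+1/100) = 9317/10000 ≈ 0.931700
step 4 [2y] zero: DF = P = 1791/2000 ≈ 0.895500
step 5 [2.5y] zero: DF = P = 8661/10000 ≈ 0.866100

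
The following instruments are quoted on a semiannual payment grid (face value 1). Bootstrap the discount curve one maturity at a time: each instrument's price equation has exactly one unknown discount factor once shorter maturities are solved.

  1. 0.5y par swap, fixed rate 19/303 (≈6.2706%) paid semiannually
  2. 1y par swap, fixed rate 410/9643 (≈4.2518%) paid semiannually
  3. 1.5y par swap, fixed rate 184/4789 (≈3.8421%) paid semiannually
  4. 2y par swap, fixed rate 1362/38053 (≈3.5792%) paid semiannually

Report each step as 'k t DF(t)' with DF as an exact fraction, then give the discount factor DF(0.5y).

step 1 [0.5y] swap r/2=19/606: DF=(1 − 19/606·(0))/(1+19/606) = 606/625 ≈ 0.969600
step 2 [1y] swap r/2=205/9643: DF=(1 − 205/9643·(0.969600))/(1+205/9643) = 959/1000 ≈ 0.959000
step 3 [1.5y] swap r/2=92/4789: DF=(1 − 92/4789·(0.969600+0.959000))/(1+92/4789) = 1181/1250 ≈ 0.944800
step 4 [2y] swap r/2=681/38053: DF=(1 − 681/38053·(0.969600+0.959000+0.944800))/(1+681/38053) = 9319/10000 ≈ 0.931900

1 1/2 606/625
2 1 959/1000
3 3/2 1181/1250
4 2 9319/10000
DF(0.5y) = 606/625 ≈ 0.969600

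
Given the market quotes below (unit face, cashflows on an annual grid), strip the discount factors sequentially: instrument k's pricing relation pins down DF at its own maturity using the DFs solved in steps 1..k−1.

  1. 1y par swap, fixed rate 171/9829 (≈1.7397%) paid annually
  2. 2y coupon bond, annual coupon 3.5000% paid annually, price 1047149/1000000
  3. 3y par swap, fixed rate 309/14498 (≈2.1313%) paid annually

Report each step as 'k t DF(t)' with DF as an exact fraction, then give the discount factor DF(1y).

step 1 [1y] swap r/1=171/9829: DF=(1 − 171/9829·(0))/(1+171/9829) = 9829/10000 ≈ 0.982900
step 2 [2y] bond c/1=7/200: DF=(1047149/1000000 − 7/200·(0.982900))/(1+7/200) = 1957/2000 ≈ 0.978500
step 3 [3y] swap r/1=309/14498: DF=(1 − 309/14498·(0.982900+0.978500))/(1+309/14498) = 4691/5000 ≈ 0.938200

1 1 9829/10000
2 2 1957/2000
3 3 4691/5000
DF(1y) = 9829/10000 ≈ 0.982900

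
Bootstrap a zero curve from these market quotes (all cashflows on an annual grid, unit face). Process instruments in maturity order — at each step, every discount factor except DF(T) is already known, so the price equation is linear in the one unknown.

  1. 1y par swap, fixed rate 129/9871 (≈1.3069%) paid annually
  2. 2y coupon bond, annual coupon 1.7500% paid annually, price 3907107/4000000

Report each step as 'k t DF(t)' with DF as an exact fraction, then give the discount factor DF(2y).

1 1 9871/10000
2 2 943/1000
DF(2y) = 943/1000 ≈ 0.943000

step 1 [1y] swap r/1=129/9871: DF=(1 − 129/9871·(0))/(1+129/9871) = 9871/10000 ≈ 0.987100
step 2 [2y] bond c/1=7/400: DF=(3907107/4000000 − 7/400·(0.987100))/(1+7/400) = 943/1000 ≈ 0.943000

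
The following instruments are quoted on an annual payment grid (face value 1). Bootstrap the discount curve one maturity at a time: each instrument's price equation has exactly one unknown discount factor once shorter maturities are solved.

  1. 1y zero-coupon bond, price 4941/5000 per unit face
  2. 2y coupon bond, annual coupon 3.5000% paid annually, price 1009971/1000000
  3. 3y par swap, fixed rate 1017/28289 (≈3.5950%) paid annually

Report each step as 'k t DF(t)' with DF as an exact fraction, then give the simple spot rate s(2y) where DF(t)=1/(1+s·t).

1 1 4941/5000
2 2 589/625
3 3 8983/10000
s(2y) = (1/(589/625) − 1)/(2) = 18/589 ≈ 3.0560%

step 1 [1y] zero: DF = P = 4941/5000 ≈ 0.988200
step 2 [2y] bond c/1=7/200: DF=(1009971/1000000 − 7/200·(0.988200))/(1+7/200) = 589/625 ≈ 0.942400
step 3 [3y] swap r/1=1017/28289: DF=(1 − 1017/28289·(0.988200+0.942400))/(1+1017/28289) = 8983/10000 ≈ 0.898300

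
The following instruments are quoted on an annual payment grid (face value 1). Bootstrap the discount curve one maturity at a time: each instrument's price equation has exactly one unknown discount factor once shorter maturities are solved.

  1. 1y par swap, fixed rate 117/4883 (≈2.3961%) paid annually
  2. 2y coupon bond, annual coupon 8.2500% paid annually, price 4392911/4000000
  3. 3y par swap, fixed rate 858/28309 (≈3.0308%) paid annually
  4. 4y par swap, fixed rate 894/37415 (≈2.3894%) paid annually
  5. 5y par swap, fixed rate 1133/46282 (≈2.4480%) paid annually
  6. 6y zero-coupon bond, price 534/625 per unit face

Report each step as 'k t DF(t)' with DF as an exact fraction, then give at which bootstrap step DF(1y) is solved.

step 1 [1y] swap r/1=117/4883: DF=(1 − 117/4883·(0))/(1+117/4883) = 4883/5000 ≈ 0.976600
step 2 [2y] bond c/1=33/400: DF=(4392911/4000000 − 33/400·(0.976600))/(1+33/400) = 9401/10000 ≈ 0.940100
step 3 [3y] swap r/1=858/28309: DF=(1 − 858/28309·(0.976600+0.940100))/(1+858/28309) = 4571/5000 ≈ 0.914200
step 4 [4y] swap r/1=894/37415: DF=(1 − 894/37415·(0.976600+0.940100+0.914200))/(1+894/37415) = 4553/5000 ≈ 0.910600
step 5 [5y] swap r/1=1133/46282: DF=(1 − 1133/46282·(0.976600+0.940100+0.914200+0.910600))/(1+1133/46282) = 8867/10000 ≈ 0.886700
step 6 [6y] zero: DF = P = 534/625 ≈ 0.854400

1 1 4883/5000
2 2 9401/10000
3 3 4571/5000
4 4 4553/5000
5 5 8867/10000
6 6 534/625
DF(1y) is solved at step 1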